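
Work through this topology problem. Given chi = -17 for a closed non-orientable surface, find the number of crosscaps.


chi = 2 - k for closed non-orientable surfaces with k crosscaps.
-17 = 2 - k
k = 2 - (-17) = 19

19


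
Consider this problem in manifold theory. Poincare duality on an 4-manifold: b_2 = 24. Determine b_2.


Poincare duality for closed orientable n-manifolds: b_k = b_{n-k}.
Here n = 4, so b_2 = b_2 = 24

24


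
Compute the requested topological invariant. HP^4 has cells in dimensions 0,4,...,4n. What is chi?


HP^4 has one cell in each dimension 0, 4, ..., 4*4 (4+1 cells, all even-dim).
chi = 4 + 1 = 5

5


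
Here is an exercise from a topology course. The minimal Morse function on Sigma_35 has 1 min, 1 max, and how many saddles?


A perfect Morse function has m_k = b_k.
For Sigma_35: b_0=1, b_1=2g=70, b_2=1.
Saddles m_1 = 2g = 70

70


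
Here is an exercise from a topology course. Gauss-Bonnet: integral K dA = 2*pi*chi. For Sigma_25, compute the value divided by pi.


Gauss-Bonnet: integral K dA = 2*pi*chi(M).
chi(Sigma_25) = 2 - 2*25 = -48.
(integral K dA)/pi = 2*chi = 2*(-48) = -96

-96


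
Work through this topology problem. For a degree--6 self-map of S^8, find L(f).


On S^8: L(f) = tr(f_0*) + (-1)^8 tr(f_8*) = 1 + (-1)^8 * deg(f).
L(f) = 1 + (-1)^8 * -6 = 1 + -6 = -5

-5


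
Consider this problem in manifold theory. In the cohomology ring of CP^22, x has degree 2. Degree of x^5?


|x| = 2 in H^*(CP^n).
|x^5| = 5 * |x| = 5 * 2 = 10

10


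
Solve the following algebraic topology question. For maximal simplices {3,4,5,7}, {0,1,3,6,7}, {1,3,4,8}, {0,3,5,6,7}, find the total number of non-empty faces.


Each maximal simplex on m vertices has 2^m - 1 nonempty faces.
Take the union (dedupe shared faces).
Total distinct faces = 65

65


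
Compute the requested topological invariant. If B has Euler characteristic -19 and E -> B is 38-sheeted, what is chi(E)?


For a finite covering: chi(E) = (number of sheets) * chi(B).
chi(E) = 38 * (-19) = -722

-722


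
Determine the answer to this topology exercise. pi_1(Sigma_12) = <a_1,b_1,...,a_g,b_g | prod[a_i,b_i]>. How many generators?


Standard presentation: pi_1(Sigma_g) = <a_1,b_1,...,a_g,b_g | [a_1,b_1]...[a_g,b_g] = 1>.
Number of generators = 2g = 2*12 = 24

24


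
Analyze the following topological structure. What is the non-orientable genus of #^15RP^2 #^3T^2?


Since a >= 1, the sum is non-orientable; each T^2 can be replaced by RP^2 # RP^2 (since T^2#RP^2 = 3RP^2).
Total crosscaps k = 15 + 2*3 = 21.
Check via chi: chi = 15*1 + 3*0 - (15+3-1)*2 = -19 = 2 - k = -19. Consistent.

21


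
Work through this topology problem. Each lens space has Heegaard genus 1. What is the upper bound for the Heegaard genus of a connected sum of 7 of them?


Heegaard genus satisfies g(A#B) <= g(A) + g(B).
Each lens space has g = 1.
Upper bound: 7 * 1 = 7

7


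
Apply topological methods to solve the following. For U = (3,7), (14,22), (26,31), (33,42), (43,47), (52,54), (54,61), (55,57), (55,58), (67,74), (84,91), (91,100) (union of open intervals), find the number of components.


Sort and merge overlapping open intervals.
Merged: (3,7), (14,22), (26,31), (33,42), (43,47), (52,54), (54,61), (67,74), (84,91), (91,100).
Number of components = 10

10


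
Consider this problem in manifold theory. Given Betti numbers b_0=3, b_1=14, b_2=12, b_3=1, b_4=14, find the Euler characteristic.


chi = sum_k (-1)^k b_k.
= (3) + (-14) + (12) + (-1) + (14)
= 14

14


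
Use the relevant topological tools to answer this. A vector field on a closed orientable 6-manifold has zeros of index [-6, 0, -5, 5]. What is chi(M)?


Poincare-Hopf: chi(M) = sum of indices of zeros.
chi = (-6) + (0) + (-5) + (5) = -6

-6


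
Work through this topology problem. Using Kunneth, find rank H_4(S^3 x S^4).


Each S^d has Poincare polynomial 1 + t^d.
The product S^3 x S^4 has Poincare polynomial prod(1+t^d_i).
Expanding: b_0=1, b_3=1, b_4=1, b_7=1.
b_4 = 1

1


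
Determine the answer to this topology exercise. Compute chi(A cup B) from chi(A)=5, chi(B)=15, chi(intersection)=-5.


chi(A cup B) = chi(A) + chi(B) - chi(A cap B)
= 5 + (15) - (-5)
= 25

25


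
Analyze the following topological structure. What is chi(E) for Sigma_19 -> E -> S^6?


chi(S^6) = 2 (n even), chi(Sigma_19) = 2 - 2*19 = -36.
chi(E) = 2 * (-36) = -72

-72


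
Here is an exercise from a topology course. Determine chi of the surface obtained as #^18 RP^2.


For a non-orientable closed surface with k crosscaps: chi = 2 - k.
Here k = 18.
chi = 2 - 18 = -16

-16


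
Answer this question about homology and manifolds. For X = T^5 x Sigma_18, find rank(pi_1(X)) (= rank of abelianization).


pi_1(A x B) = pi_1(A) x pi_1(B); rank of abelianization = b_1.
b_1(T^5) = 5, b_1(Sigma_18) = 2*18 = 36.
b_1(product) = 5 + 36 = 41

41


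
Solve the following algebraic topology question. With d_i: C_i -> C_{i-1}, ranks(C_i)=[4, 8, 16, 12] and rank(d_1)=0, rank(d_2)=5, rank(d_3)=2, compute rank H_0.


rank H_k = rank(ker d_k) - rank(im d_{k+1}).
rank(ker d_0) = rank(C_0) - rank(d_0) = 4 - 0 = 4.
rank(im d_{0+1}) = 0.
rank H_0 = 4 - 0 = 4

4


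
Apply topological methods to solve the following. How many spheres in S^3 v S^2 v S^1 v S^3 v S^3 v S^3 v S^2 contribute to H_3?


For a wedge of spheres, H_k (k>0) is free on one generator per sphere of dimension k.
Spheres of dimension 3: count = 4.
b_3 = 4

4


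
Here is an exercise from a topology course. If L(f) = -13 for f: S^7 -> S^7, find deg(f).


L(f) = 1 + (-1)^7 deg(f) on S^7.
-13 = 1 + (-1)^7 * deg(f)
(-1)^7 * deg(f) = -14
deg(f) = 14

14


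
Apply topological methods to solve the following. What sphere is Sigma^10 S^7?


Each suspension raises dimension by 1: Sigma S^n = S^{n+1}.
Sigma^10 S^7 = S^{7+10} = S^17

17


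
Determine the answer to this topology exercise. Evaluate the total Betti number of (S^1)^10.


b_k(T^10) = C(10,k), so the sum over k is sum_k C(10,k) = 2^10.
Total = 2^10 = 1024

1024


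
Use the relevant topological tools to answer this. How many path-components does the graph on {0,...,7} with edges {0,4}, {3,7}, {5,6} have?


Run DFS/union-find over 8 vertices.
V = 8, E = 3.
Number of components = 5

5


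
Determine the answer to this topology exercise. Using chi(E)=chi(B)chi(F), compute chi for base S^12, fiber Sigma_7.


chi(S^12) = 2 (n even), chi(Sigma_7) = 2 - 2*7 = -12.
chi(E) = 2 * (-12) = -24

-24


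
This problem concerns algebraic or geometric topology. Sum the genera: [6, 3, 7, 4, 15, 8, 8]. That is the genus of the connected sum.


Genus is additive under connected sum of orientable surfaces.
g = 6 + 3 + 7 + 4 + 15 + 8 + 8 = 51

51


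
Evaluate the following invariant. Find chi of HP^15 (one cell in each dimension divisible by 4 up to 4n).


HP^15 has one cell in each dimension 0, 4, ..., 4*15 (15+1 cells, all even-dim).
chi = 15 + 1 = 16

16


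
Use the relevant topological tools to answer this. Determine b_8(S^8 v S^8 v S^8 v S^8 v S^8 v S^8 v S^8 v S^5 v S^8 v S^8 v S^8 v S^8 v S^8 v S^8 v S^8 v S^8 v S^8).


For a wedge of spheres, H_k (k>0) is free on one generator per sphere of dimension k.
Spheres of dimension 8: count = 16.
b_8 = 16

16


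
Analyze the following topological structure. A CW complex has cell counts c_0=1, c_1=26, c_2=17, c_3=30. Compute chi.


chi = sum_k (-1)^k c_k.
= (-1)^0*1 + (-1)^1*26 + (-1)^2*17 + (-1)^3*30
= (1) + (-26) + (17) + (-30)
= -38

-38


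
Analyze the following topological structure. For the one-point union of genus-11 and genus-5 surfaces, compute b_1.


For a wedge: H_1(A v B) = H_1(A) + H_1(B).
b_1(Sigma_11) = 22, b_1(Sigma_5) = 10.
b_1 = 22 + 10 = 32

32


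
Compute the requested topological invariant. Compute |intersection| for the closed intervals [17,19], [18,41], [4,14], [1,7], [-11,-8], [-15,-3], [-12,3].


Intersection = [max(a_i), min(b_i)] = [18, -8].
Since 18 > -8, the intersection is empty.
Length = 0

0


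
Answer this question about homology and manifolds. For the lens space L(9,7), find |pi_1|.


pi_1(L(p,q)) = Z/pZ for any q coprime to p.
|pi_1(L(9,7))| = 9

9


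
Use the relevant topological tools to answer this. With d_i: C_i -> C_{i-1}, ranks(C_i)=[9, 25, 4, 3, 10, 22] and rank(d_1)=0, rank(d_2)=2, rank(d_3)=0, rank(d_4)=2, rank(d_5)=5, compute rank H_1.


rank H_k = rank(ker d_k) - rank(im d_{k+1}).
rank(ker d_1) = rank(C_1) - rank(d_1) = 25 - 0 = 25.
rank(im d_{1+1}) = 2.
rank H_1 = 25 - 2 = 23

23


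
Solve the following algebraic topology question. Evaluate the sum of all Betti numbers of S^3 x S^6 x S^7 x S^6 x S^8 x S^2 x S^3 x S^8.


Total Betti number is multiplicative under products.
Each S^d (d>=1) has total Betti number 2.
There are 8 sphere factors.
Total = 2^8 = 256

256


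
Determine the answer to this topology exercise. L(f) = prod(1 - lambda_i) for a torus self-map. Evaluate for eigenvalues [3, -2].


For a torus self-map: L(f) = det(I - A) where A acts on H_1.
L(f) = (1-3) * (1--2) = -2 * 3 = -6

-6


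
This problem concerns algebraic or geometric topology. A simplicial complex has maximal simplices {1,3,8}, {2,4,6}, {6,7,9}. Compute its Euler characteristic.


Enumerate all faces; f-vector: f_0=8, f_1=9, f_2=3.
chi = sum (-1)^k f_k = 2

2


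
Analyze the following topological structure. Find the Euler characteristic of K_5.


K_5: V = 5, E = C(5,2) = 10.
chi = V - E = 5 - 10 = -5

-5


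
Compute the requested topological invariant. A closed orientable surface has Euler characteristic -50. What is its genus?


chi = 2 - 2g for closed orientable surfaces.
-50 = 2 - 2g
2g = 2 - (-50) = 52
g = 26

26


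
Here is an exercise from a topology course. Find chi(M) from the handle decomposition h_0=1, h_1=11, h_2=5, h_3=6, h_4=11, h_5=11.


Handles of index k contribute (-1)^k to chi (same as CW cells).
chi = (1) + (-11) + (5) + (-6) + (11) + (-11) = -11

-11


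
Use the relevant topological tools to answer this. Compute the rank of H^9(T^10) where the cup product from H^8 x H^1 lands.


Cup product: H^p x H^q -> H^{p+q}; here p+q = 8+1 = 9.
rank H^k(T^n) = C(n,k).
C(10,9) = 10

10


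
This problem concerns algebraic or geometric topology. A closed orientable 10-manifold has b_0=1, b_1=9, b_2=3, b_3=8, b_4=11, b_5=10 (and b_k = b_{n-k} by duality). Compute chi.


By Poincare duality b_k = b_{10-k}, so full Betti numbers: b_0=1, b_1=9, b_2=3, b_3=8, b_4=11, b_5=10, b_6=11, b_7=8, b_8=3, b_9=9, b_10=1.
chi = sum (-1)^k b_k = -14

-14


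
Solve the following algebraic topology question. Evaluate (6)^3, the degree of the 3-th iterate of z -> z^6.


deg(f) = 6. Degree is multiplicative: deg(f^3) = (deg f)^3.
deg(f^3) = (6)^3 = 216

216


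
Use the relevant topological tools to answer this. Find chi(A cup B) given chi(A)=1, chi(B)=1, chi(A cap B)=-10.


chi(A cup B) = chi(A) + chi(B) - chi(A cap B)
= 1 + (1) - (-10)
= 12

12


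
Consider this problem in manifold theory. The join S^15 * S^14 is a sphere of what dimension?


Join of spheres: S^m * S^n = S^{m+n+1}.
dim = 15 + 14 + 1 = 30

30


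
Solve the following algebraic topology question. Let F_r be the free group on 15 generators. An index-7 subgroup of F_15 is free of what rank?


Nielsen-Schreier: an index-n subgroup of F_r is free of rank 1 + n(r-1).
Equivalently: chi(cover) = n*chi(base); chi(vee_r S^1) = 1 - 15 = -14.
chi(E) = 7*(-14) = -98; rank = 1 - chi(E) = 1 - (-98) = 99.
rank = 1 + 7*(15-1) = 1 + 98 = 99

99


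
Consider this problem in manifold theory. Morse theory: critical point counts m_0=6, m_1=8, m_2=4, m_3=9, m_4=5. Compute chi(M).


Morse theory: chi(M) = sum_k (-1)^k m_k where m_k = #(index-k critical points).
= (6) + (-8) + (4) + (-9) + (5) = -2

-2


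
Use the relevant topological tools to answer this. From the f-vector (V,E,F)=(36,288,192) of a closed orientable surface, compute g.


chi = V - E + F = 36 - 288 + 192 = -60
For orientable closed surface: chi = 2 - 2g, so g = (2 - chi)/2.
g = (2 - (-60)) / 2 = 62 / 2 = 31

31


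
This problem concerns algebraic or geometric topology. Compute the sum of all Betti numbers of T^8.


b_k(T^8) = C(8,k), so the sum over k is sum_k C(8,k) = 2^8.
Total = 2^8 = 256

256


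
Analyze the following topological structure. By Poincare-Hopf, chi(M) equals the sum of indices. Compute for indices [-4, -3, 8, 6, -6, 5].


Poincare-Hopf: chi(M) = sum of indices of zeros.
chi = (-4) + (-3) + (8) + (6) + (-6) + (5) = 6

6


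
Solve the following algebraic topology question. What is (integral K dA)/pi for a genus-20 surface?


Gauss-Bonnet: integral K dA = 2*pi*chi(M).
chi(Sigma_20) = 2 - 2*20 = -38.
(integral K dA)/pi = 2*chi = 2*(-38) = -76

-76


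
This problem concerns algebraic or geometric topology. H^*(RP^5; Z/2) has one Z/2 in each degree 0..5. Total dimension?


H^k(RP^5; Z/2) = Z/2 for each 0 <= k <= 5.
Total dimension = 5 + 1 = 6

6


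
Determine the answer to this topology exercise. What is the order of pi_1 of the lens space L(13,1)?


pi_1(L(p,q)) = Z/pZ for any q coprime to p.
|pi_1(L(13,1))| = 13

13


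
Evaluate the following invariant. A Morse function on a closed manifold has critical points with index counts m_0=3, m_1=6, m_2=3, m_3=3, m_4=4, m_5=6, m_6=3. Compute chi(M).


Morse theory: chi(M) = sum_k (-1)^k m_k where m_k = #(index-k critical points).
= (3) + (-6) + (3) + (-3) + (4) + (-6) + (3) = -2

-2


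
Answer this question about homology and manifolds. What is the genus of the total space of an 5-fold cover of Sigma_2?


For an n-sheeted cover: chi(E) = n * chi(B).
chi(Sigma_2) = 2 - 2*2 = -2.
chi(E) = 5 * (-2) = -10.
genus(E) = (2 - chi(E))/2 = (2 - (-10))/2 = 12/2 = 6

6


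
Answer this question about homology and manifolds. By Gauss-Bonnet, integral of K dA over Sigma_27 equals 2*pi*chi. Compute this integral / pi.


Gauss-Bonnet: integral K dA = 2*pi*chi(M).
chi(Sigma_27) = 2 - 2*27 = -52.
(integral K dA)/pi = 2*chi = 2*(-52) = -104

-104


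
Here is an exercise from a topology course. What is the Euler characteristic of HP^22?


HP^22 has one cell in each dimension 0, 4, ..., 4*22 (22+1 cells, all even-dim).
chi = 22 + 1 = 23

23


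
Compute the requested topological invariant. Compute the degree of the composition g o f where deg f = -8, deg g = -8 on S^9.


Degree is multiplicative under composition: deg(g o f) = deg(g) * deg(f).
= -8 * -8 = 64

64


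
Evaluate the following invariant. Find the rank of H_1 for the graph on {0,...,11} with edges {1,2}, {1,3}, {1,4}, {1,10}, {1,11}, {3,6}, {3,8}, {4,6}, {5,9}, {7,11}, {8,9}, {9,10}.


b_1 = E - V + (number of components).
E = 12, V = 12, components = 2.
b_1 = 12 - 12 + 2 = 2

2


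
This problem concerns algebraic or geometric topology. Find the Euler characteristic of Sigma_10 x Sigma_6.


chi(Sigma_10) = 2 - 2*10 = -18
chi(Sigma_6) = 2 - 2*6 = -10
chi(product) = (-18) * (-10) = 180

180


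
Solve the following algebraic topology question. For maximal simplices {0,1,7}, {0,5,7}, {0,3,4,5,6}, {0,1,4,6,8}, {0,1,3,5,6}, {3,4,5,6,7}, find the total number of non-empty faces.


Each maximal simplex on m vertices has 2^m - 1 nonempty faces.
Take the union (dedupe shared faces).
Total distinct faces = 87

87


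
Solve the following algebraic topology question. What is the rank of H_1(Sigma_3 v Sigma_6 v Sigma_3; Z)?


For a wedge X v Y: reduced H_k(X v Y) = H_k(X) + H_k(Y).
Each Sigma_g contributes b_1 = 2g.
b_1 = 6 + 12 + 6 = 24

24


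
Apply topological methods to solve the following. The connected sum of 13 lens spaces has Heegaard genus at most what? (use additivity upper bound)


Heegaard genus satisfies g(A#B) <= g(A) + g(B).
Each lens space has g = 1.
Upper bound: 13 * 1 = 13

13


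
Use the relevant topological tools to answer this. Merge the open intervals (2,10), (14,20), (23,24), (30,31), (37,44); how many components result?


Sort and merge overlapping open intervals.
Merged: (2,10), (14,20), (23,24), (30,31), (37,44).
Number of components = 5

5


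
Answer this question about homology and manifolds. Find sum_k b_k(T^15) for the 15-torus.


b_k(T^15) = C(15,k), so the sum over k is sum_k C(15,k) = 2^15.
Total = 2^15 = 32768

32768


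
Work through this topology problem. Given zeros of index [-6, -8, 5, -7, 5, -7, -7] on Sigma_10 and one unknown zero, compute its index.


Poincare-Hopf: sum of indices = chi(M).
chi(Sigma_10) = 2 - 2*10 = -18.
Sum of known indices = -25.
x = chi - (sum known) = -18 - (-25) = 7

7


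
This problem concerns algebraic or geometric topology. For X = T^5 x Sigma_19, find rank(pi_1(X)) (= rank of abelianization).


pi_1(A x B) = pi_1(A) x pi_1(B); rank of abelianization = b_1.
b_1(T^5) = 5, b_1(Sigma_19) = 2*19 = 38.
b_1(product) = 5 + 38 = 43

43


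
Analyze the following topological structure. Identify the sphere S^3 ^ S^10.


S^m ^ S^n = S^{m+n}.
k = 3 + 10 = 13

13


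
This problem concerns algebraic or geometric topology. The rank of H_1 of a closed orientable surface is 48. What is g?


For a closed orientable surface: b_1 = 2g.
48 = 2g
g = 48 / 2 = 24

24


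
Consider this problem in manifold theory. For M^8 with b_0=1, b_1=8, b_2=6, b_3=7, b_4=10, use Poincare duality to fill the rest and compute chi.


By Poincare duality b_k = b_{8-k}, so full Betti numbers: b_0=1, b_1=8, b_2=6, b_3=7, b_4=10, b_5=7, b_6=6, b_7=8, b_8=1.
chi = sum (-1)^k b_k = -6

-6


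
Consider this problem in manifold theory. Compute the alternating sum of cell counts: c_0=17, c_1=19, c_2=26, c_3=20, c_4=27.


chi = sum_k (-1)^k c_k.
= (-1)^0*17 + (-1)^1*19 + (-1)^2*26 + (-1)^3*20 + (-1)^4*27
= (17) + (-19) + (26) + (-20) + (27)
= 31

31


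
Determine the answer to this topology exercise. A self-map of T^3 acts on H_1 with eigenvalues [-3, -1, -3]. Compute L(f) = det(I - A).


For a torus self-map: L(f) = det(I - A) where A acts on H_1.
L(f) = (1--3) * (1--1) * (1--3) = 4 * 2 * 4 = 32

32


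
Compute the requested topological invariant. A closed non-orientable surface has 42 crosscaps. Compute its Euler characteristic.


For a non-orientable closed surface with k crosscaps: chi = 2 - k.
Here k = 42.
chi = 2 - 42 = -40

-40


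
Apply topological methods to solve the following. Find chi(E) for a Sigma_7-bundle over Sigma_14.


For a fiber bundle F -> E -> B (with CW structure): chi(E) = chi(B) * chi(F).
chi(Sigma_14) = -26, chi(Sigma_7) = -12.
chi(E) = (-26) * (-12) = 312

312


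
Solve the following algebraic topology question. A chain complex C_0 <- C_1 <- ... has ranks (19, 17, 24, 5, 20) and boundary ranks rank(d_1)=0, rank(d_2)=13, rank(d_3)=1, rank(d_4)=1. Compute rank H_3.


rank H_k = rank(ker d_k) - rank(im d_{k+1}).
rank(ker d_3) = rank(C_3) - rank(d_3) = 5 - 1 = 4.
rank(im d_{3+1}) = 1.
rank H_3 = 4 - 1 = 3

3


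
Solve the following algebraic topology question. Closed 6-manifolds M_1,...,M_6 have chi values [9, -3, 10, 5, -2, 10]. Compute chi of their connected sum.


For n-manifolds: chi(A#B) = chi(A) + chi(B) - chi(S^6).
chi(S^6) = 1 + (-1)^6 = 2.
chi(#) = (sum chi_i) - (6-1)*chi(S^6) = 29 - 5*2 = 19

19


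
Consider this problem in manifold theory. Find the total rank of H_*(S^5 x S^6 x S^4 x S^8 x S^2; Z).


Total Betti number is multiplicative under products.
Each S^d (d>=1) has total Betti number 2.
There are 5 sphere factors.
Total = 2^5 = 32

32


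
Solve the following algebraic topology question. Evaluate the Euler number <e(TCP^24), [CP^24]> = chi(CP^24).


For any closed oriented manifold, <e(TM),[M]> = chi(M).
chi(CP^24) = 24+1 = 25

25


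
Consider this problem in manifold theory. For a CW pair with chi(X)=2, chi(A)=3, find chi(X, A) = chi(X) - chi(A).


Relative Euler characteristic: chi(X, A) = chi(X) - chi(A).
= 2 - (3) = -1

-1


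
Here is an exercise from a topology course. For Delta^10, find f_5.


Delta^10 has 10+1 vertices. A 5-face is a choice of 5+1 vertices.
f_5 = C(10+1, 5+1) = C(11,6) = 462

462


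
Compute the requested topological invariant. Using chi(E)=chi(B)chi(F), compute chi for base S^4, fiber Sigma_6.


chi(S^4) = 2 (n even), chi(Sigma_6) = 2 - 2*6 = -10.
chi(E) = 2 * (-10) = -20

-20


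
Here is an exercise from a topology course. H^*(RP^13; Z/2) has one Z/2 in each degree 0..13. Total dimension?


H^k(RP^13; Z/2) = Z/2 for each 0 <= k <= 13.
Total dimension = 13 + 1 = 14

14


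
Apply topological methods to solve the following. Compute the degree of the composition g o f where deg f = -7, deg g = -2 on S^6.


Degree is multiplicative under composition: deg(g o f) = deg(g) * deg(f).
= -2 * -7 = 14

14


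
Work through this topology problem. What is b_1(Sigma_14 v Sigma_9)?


For a wedge: H_1(A v B) = H_1(A) + H_1(B).
b_1(Sigma_14) = 28, b_1(Sigma_9) = 18.
b_1 = 28 + 18 = 46

46


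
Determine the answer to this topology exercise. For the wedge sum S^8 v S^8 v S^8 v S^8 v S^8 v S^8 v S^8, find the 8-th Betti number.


For a wedge of spheres, H_k (k>0) is free on one generator per sphere of dimension k.
Spheres of dimension 8: count = 7.
b_8 = 7

7


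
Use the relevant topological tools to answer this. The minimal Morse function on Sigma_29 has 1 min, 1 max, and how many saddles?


A perfect Morse function has m_k = b_k.
For Sigma_29: b_0=1, b_1=2g=58, b_2=1.
Saddles m_1 = 2g = 58

58


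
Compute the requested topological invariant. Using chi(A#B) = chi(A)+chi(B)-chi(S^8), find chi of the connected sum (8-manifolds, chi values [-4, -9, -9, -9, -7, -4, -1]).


For n-manifolds: chi(A#B) = chi(A) + chi(B) - chi(S^8).
chi(S^8) = 1 + (-1)^8 = 2.
chi(#) = (sum chi_i) - (7-1)*chi(S^8) = -43 - 6*2 = -55

-55


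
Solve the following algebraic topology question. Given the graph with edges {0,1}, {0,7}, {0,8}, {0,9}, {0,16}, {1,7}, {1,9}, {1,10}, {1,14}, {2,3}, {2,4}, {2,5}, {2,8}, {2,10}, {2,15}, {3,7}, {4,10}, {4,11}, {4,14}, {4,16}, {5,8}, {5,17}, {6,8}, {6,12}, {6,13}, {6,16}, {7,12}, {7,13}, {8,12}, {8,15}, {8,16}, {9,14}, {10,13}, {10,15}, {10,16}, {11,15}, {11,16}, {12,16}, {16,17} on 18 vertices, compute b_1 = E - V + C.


b_1 = E - V + (number of components).
E = 39, V = 18, components = 1.
b_1 = 39 - 18 + 1 = 22

22


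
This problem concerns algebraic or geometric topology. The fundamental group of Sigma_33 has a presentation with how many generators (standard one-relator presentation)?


Standard presentation: pi_1(Sigma_g) = <a_1,b_1,...,a_g,b_g | [a_1,b_1]...[a_g,b_g] = 1>.
Number of generators = 2g = 2*33 = 66

66


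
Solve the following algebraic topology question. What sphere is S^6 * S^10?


Join of spheres: S^m * S^n = S^{m+n+1}.
dim = 6 + 10 + 1 = 17

17


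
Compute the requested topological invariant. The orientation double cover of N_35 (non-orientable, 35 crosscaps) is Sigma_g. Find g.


chi(N_35) = 2 - 35 = -33.
Double cover: chi(Sigma_g) = 2 * chi(N_35) = 2*(-33) = -66.
2 - 2g = -66, so g = (2 - (-66))/2 = 68/2 = 34

34


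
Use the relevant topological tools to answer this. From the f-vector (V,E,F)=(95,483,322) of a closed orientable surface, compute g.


chi = V - E + F = 95 - 483 + 322 = -66
For orientable closed surface: chi = 2 - 2g, so g = (2 - chi)/2.
g = (2 - (-66)) / 2 = 68 / 2 = 34

34


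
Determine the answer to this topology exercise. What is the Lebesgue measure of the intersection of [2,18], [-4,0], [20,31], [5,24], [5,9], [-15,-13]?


Intersection = [max(a_i), min(b_i)] = [20, -13].
Since 20 > -13, the intersection is empty.
Length = 0

0


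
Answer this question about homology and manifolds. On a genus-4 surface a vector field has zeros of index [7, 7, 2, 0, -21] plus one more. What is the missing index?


Poincare-Hopf: sum of indices = chi(M).
chi(Sigma_4) = 2 - 2*4 = -6.
Sum of known indices = -5.
x = chi - (sum known) = -6 - (-5) = -1

-1


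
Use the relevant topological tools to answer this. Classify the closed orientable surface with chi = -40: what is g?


chi = 2 - 2g for closed orientable surfaces.
-40 = 2 - 2g
2g = 2 - (-40) = 42
g = 21

21


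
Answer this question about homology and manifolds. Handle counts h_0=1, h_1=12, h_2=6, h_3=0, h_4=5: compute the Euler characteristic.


Handles of index k contribute (-1)^k to chi (same as CW cells).
chi = (1) + (-12) + (6) + (0) + (5) = 0

0


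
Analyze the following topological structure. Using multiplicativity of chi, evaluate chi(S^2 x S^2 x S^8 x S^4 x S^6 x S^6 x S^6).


chi is multiplicative: chi(X x Y) = chi(X) chi(Y).
Each even-dim sphere has chi = 2. There are 7 factors.
chi = 2^7 = 128

128


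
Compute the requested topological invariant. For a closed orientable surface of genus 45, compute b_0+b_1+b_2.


For Sigma_45: b_0 = 1, b_1 = 2g = 90, b_2 = 1.
Total = 1 + 90 + 1 = 92

92


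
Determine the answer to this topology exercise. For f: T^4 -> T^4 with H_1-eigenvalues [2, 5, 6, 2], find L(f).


For a torus self-map: L(f) = det(I - A) where A acts on H_1.
L(f) = (1-2) * (1-5) * (1-6) * (1-2) = -1 * -4 * -5 * -1 = 20

20


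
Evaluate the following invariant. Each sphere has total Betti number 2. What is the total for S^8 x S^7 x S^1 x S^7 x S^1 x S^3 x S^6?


Total Betti number is multiplicative under products.
Each S^d (d>=1) has total Betti number 2.
There are 7 sphere factors.
Total = 2^7 = 128

128


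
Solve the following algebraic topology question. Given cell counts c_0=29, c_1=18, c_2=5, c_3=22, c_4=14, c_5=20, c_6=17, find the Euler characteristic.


chi = sum_k (-1)^k c_k.
= (-1)^0*29 + (-1)^1*18 + (-1)^2*5 + (-1)^3*22 + (-1)^4*14 + (-1)^5*20 + (-1)^6*17
= (29) + (-18) + (5) + (-22) + (14) + (-20) + (17)
= 5

5


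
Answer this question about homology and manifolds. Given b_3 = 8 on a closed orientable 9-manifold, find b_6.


Poincare duality for closed orientable n-manifolds: b_k = b_{n-k}.
Here n = 9, so b_6 = b_3 = 8

8


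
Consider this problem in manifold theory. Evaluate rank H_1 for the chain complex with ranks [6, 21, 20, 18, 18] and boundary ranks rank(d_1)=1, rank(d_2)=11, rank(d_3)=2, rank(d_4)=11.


rank H_k = rank(ker d_k) - rank(im d_{k+1}).
rank(ker d_1) = rank(C_1) - rank(d_1) = 21 - 1 = 20.
rank(im d_{1+1}) = 11.
rank H_1 = 20 - 11 = 9

9


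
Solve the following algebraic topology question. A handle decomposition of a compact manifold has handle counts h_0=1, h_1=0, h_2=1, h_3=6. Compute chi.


Handles of index k contribute (-1)^k to chi (same as CW cells).
chi = (1) + (0) + (1) + (-6) = -4

-4


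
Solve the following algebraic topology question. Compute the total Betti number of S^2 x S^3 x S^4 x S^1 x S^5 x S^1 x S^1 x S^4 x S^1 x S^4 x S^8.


Total Betti number is multiplicative under products.
Each S^d (d>=1) has total Betti number 2.
There are 11 sphere factors.
Total = 2^11 = 2048

2048


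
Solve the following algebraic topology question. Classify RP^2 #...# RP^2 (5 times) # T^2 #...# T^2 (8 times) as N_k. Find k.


Since a >= 1, the sum is non-orientable; each T^2 can be replaced by RP^2 # RP^2 (since T^2#RP^2 = 3RP^2).
Total crosscaps k = 5 + 2*8 = 21.
Check via chi: chi = 5*1 + 8*0 - (5+8-1)*2 = -19 = 2 - k = -19. Consistent.

21


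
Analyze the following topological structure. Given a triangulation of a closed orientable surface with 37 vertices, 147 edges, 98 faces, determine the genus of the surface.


chi = V - E + F = 37 - 147 + 98 = -12
For orientable closed surface: chi = 2 - 2g, so g = (2 - chi)/2.
g = (2 - (-12)) / 2 = 14 / 2 = 7

7


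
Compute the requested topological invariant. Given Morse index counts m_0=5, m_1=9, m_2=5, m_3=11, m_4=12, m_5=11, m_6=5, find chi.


Morse theory: chi(M) = sum_k (-1)^k m_k where m_k = #(index-k critical points).
= (5) + (-9) + (5) + (-11) + (12) + (-11) + (5) = -4

-4


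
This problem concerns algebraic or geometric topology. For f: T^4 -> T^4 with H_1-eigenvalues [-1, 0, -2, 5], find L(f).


For a torus self-map: L(f) = det(I - A) where A acts on H_1.
L(f) = (1--1) * (1-0) * (1--2) * (1-5) = 2 * 1 * 3 * -4 = -24

-24


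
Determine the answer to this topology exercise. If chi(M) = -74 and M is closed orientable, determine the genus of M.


chi = 2 - 2g for closed orientable surfaces.
-74 = 2 - 2g
2g = 2 - (-74) = 76
g = 38

38


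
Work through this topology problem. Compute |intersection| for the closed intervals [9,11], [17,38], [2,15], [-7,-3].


Intersection = [max(a_i), min(b_i)] = [17, -3].
Since 17 > -3, the intersection is empty.
Length = 0

0


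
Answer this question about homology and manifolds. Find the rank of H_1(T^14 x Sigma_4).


pi_1(A x B) = pi_1(A) x pi_1(B); rank of abelianization = b_1.
b_1(T^14) = 14, b_1(Sigma_4) = 2*4 = 8.
b_1(product) = 14 + 8 = 22

22


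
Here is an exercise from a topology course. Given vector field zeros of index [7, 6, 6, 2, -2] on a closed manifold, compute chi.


Poincare-Hopf: chi(M) = sum of indices of zeros.
chi = (7) + (6) + (6) + (2) + (-2) = 19

19


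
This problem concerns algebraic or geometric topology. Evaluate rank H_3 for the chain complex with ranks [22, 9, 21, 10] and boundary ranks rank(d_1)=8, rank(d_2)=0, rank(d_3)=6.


rank H_k = rank(ker d_k) - rank(im d_{k+1}).
rank(ker d_3) = rank(C_3) - rank(d_3) = 10 - 6 = 4.
rank(im d_{3+1}) = 0.
rank H_3 = 4 - 0 = 4

4


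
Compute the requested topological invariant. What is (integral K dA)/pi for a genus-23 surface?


Gauss-Bonnet: integral K dA = 2*pi*chi(M).
chi(Sigma_23) = 2 - 2*23 = -44.
(integral K dA)/pi = 2*chi = 2*(-44) = -88

-88


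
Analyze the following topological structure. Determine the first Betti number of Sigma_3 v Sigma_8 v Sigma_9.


For a wedge X v Y: reduced H_k(X v Y) = H_k(X) + H_k(Y).
Each Sigma_g contributes b_1 = 2g.
b_1 = 6 + 16 + 18 = 40

40


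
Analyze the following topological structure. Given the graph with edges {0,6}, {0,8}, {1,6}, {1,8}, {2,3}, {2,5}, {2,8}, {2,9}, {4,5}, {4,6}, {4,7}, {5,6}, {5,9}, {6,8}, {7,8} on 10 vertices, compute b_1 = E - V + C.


b_1 = E - V + (number of components).
E = 15, V = 10, components = 1.
b_1 = 15 - 10 + 1 = 6

6


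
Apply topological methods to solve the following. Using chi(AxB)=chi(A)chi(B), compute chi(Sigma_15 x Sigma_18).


chi(Sigma_15) = 2 - 2*15 = -28
chi(Sigma_18) = 2 - 2*18 = -34
chi(product) = (-28) * (-34) = 952

952


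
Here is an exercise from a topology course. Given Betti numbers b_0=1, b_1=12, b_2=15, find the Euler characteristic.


chi = sum_k (-1)^k b_k.
= (1) + (-12) + (15)
= 4

4


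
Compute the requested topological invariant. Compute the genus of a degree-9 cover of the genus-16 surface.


For an n-sheeted cover: chi(E) = n * chi(B).
chi(Sigma_16) = 2 - 2*16 = -30.
chi(E) = 9 * (-30) = -270.
genus(E) = (2 - chi(E))/2 = (2 - (-270))/2 = 272/2 = 136

136


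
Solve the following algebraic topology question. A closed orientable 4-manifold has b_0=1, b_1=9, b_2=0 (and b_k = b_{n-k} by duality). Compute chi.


By Poincare duality b_k = b_{4-k}, so full Betti numbers: b_0=1, b_1=9, b_2=0, b_3=9, b_4=1.
chi = sum (-1)^k b_k = -16

-16


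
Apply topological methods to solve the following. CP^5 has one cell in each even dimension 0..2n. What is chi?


CP^5 has one cell in each even dimension 0, 2, ..., 2*5 (5+1 cells total).
All cells are even-dimensional, so chi = number of cells.
chi = 5 + 1 = 6

6


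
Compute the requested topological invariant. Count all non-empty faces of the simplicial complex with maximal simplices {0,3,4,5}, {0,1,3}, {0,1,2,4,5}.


Each maximal simplex on m vertices has 2^m - 1 nonempty faces.
Take the union (dedupe shared faces).
Total distinct faces = 41

41


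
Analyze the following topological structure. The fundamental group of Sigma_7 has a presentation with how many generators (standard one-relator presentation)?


Standard presentation: pi_1(Sigma_g) = <a_1,b_1,...,a_g,b_g | [a_1,b_1]...[a_g,b_g] = 1>.
Number of generators = 2g = 2*7 = 14

14


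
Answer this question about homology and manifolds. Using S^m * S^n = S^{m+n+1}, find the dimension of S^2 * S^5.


Join of spheres: S^m * S^n = S^{m+n+1}.
dim = 2 + 5 + 1 = 8

8


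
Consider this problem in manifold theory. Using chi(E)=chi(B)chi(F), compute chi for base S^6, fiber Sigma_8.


chi(S^6) = 2 (n even), chi(Sigma_8) = 2 - 2*8 = -14.
chi(E) = 2 * (-14) = -28

-28


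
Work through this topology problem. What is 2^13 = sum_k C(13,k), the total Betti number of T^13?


b_k(T^13) = C(13,k), so the sum over k is sum_k C(13,k) = 2^13.
Total = 2^13 = 8192

8192


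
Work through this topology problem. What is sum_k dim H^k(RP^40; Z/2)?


H^k(RP^40; Z/2) = Z/2 for each 0 <= k <= 40.
Total dimension = 40 + 1 = 41

41


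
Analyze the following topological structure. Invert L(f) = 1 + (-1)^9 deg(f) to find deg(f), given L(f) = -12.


L(f) = 1 + (-1)^9 deg(f) on S^9.
-12 = 1 + (-1)^9 * deg(f)
(-1)^9 * deg(f) = -13
deg(f) = 13

13


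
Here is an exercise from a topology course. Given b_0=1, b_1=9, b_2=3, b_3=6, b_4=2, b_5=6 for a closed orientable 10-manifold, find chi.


By Poincare duality b_k = b_{10-k}, so full Betti numbers: b_0=1, b_1=9, b_2=3, b_3=6, b_4=2, b_5=6, b_6=2, b_7=6, b_8=3, b_9=9, b_10=1.
chi = sum (-1)^k b_k = -24

-24


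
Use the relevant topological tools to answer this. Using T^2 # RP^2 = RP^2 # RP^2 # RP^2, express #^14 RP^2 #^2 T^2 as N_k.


Since a >= 1, the sum is non-orientable; each T^2 can be replaced by RP^2 # RP^2 (since T^2#RP^2 = 3RP^2).
Total crosscaps k = 14 + 2*2 = 18.
Check via chi: chi = 14*1 + 2*0 - (14+2-1)*2 = -16 = 2 - k = -16. Consistent.

18


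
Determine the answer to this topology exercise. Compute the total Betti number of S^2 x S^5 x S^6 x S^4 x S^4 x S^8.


Total Betti number is multiplicative under products.
Each S^d (d>=1) has total Betti number 2.
There are 6 sphere factors.
Total = 2^6 = 64

64


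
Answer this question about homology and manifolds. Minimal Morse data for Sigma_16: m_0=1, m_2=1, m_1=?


A perfect Morse function has m_k = b_k.
For Sigma_16: b_0=1, b_1=2g=32, b_2=1.
Saddles m_1 = 2g = 32

32


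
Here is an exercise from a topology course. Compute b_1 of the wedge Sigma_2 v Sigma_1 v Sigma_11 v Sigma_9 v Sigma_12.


For a wedge X v Y: reduced H_k(X v Y) = H_k(X) + H_k(Y).
Each Sigma_g contributes b_1 = 2g.
b_1 = 4 + 2 + 22 + 18 + 24 = 70

70


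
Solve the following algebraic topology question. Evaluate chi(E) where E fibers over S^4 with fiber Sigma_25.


chi(S^4) = 2 (n even), chi(Sigma_25) = 2 - 2*25 = -48.
chi(E) = 2 * (-48) = -96

-96


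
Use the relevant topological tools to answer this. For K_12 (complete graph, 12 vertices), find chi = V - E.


K_12: V = 12, E = C(12,2) = 66.
chi = V - E = 12 - 66 = -54

-54


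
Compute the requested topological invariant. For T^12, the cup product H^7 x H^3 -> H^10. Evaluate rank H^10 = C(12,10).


Cup product: H^p x H^q -> H^{p+q}; here p+q = 7+3 = 10.
rank H^k(T^n) = C(n,k).
C(12,10) = 66

66


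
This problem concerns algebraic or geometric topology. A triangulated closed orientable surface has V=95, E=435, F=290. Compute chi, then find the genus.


chi = V - E + F = 95 - 435 + 290 = -50
For orientable closed surface: chi = 2 - 2g, so g = (2 - chi)/2.
g = (2 - (-50)) / 2 = 52 / 2 = 26

26


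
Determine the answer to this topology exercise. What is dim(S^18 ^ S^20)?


S^m ^ S^n = S^{m+n}.
k = 18 + 20 = 38

38


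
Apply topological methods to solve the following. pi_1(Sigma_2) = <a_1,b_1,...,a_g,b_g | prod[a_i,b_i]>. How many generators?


Standard presentation: pi_1(Sigma_g) = <a_1,b_1,...,a_g,b_g | [a_1,b_1]...[a_g,b_g] = 1>.
Number of generators = 2g = 2*2 = 4

4


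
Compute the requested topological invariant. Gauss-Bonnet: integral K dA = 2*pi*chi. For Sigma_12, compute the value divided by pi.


Gauss-Bonnet: integral K dA = 2*pi*chi(M).
chi(Sigma_12) = 2 - 2*12 = -22.
(integral K dA)/pi = 2*chi = 2*(-22) = -44

-44


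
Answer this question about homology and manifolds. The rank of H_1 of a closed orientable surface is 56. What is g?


For a closed orientable surface: b_1 = 2g.
56 = 2g
g = 56 / 2 = 28

28


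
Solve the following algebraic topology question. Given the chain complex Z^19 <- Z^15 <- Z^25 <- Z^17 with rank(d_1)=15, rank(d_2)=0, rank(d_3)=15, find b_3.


rank H_k = rank(ker d_k) - rank(im d_{k+1}).
rank(ker d_3) = rank(C_3) - rank(d_3) = 17 - 15 = 2.
rank(im d_{3+1}) = 0.
rank H_3 = 2 - 0 = 2

2


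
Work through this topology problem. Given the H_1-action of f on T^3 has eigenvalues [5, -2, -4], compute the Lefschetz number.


For a torus self-map: L(f) = det(I - A) where A acts on H_1.
L(f) = (1-5) * (1--2) * (1--4) = -4 * 3 * 5 = -60

-60


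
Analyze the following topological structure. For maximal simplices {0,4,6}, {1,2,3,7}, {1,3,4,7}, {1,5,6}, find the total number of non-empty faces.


Each maximal simplex on m vertices has 2^m - 1 nonempty faces.
Take the union (dedupe shared faces).
Total distinct faces = 34

34


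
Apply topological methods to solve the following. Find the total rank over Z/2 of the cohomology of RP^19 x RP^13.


dim H^*(RP^n; Z/2) = n+1 (one Z/2 in each degree 0..n).
Total Betti number is multiplicative.
Total = (19+1) * (13+1) = 20 * 14 = 280

280


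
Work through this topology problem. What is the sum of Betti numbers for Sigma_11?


For Sigma_11: b_0 = 1, b_1 = 2g = 22, b_2 = 1.
Total = 1 + 22 + 1 = 24

24


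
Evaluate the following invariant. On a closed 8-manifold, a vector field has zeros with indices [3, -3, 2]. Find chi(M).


Poincare-Hopf: chi(M) = sum of indices of zeros.
chi = (3) + (-3) + (2) = 2

2


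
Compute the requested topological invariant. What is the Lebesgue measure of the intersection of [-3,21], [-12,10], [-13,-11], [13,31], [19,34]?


Intersection = [max(a_i), min(b_i)] = [19, -11].
Since 19 > -11, the intersection is empty.
Length = 0

0


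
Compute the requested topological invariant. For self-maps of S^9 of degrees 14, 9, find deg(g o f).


Degree is multiplicative under composition: deg(g o f) = deg(g) * deg(f).
= 9 * 14 = 126

126


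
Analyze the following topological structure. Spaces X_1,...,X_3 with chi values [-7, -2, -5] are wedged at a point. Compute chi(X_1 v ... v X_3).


chi(A v B) = chi(A) + chi(B) - 1 (one point identified).
For 3 spaces: chi = (sum chi_i) - (3 - 1).
sum = -14; chi = -14 - 2 = -16

-16


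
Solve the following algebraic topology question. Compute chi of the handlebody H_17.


A genus-g handlebody deformation retracts to a wedge of g circles.
chi(vee_g S^1) = 1 - g.
chi(H_17) = 1 - 17 = -16

-16


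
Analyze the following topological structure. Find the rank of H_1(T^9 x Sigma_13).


pi_1(A x B) = pi_1(A) x pi_1(B); rank of abelianization = b_1.
b_1(T^9) = 9, b_1(Sigma_13) = 2*13 = 26.
b_1(product) = 9 + 26 = 35

35


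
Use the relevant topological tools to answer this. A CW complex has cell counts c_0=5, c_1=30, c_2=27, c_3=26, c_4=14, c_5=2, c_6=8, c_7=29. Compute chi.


chi = sum_k (-1)^k c_k.
= (-1)^0*5 + (-1)^1*30 + (-1)^2*27 + (-1)^3*26 + (-1)^4*14 + (-1)^5*2 + (-1)^6*8 + (-1)^7*29
= (5) + (-30) + (27) + (-26) + (14) + (-2) + (8) + (-29)
= -33

-33


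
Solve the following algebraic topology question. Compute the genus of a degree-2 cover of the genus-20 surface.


For an n-sheeted cover: chi(E) = n * chi(B).
chi(Sigma_20) = 2 - 2*20 = -38.
chi(E) = 2 * (-38) = -76.
genus(E) = (2 - chi(E))/2 = (2 - (-76))/2 = 78/2 = 39

39


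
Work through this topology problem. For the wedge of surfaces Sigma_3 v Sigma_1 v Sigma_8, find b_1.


For a wedge X v Y: reduced H_k(X v Y) = H_k(X) + H_k(Y).
Each Sigma_g contributes b_1 = 2g.
b_1 = 6 + 2 + 16 = 24

24
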